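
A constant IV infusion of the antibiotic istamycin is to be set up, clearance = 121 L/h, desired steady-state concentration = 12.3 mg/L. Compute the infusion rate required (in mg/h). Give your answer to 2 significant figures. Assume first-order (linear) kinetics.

1500 mg/h

At steady state, infusion rate R₀ = Css × CL = 12.3 × 121.0 = 1488 mg/h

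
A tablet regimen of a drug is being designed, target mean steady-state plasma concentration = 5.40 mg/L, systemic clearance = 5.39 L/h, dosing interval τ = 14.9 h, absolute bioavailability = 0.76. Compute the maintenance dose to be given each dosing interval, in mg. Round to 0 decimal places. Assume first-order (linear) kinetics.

At steady state, F × (Dose/τ) = Css × CL.
Dose = Css × CL × τ / F = 5.40 × 5.390 × 14.9 / 0.76 = 570.6 mg

571 mg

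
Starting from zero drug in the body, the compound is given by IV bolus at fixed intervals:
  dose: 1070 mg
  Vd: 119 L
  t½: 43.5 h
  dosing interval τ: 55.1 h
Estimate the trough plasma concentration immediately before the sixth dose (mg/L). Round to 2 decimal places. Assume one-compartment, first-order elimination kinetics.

6.32 mg/L

C₀ per dose = Dose / Vd = 1070 / 119 = 8.992 mg/L
k = ln2 / t½ = 0.693147 / 43.5 = 0.01593 h⁻¹
Fraction remaining after one interval: r = e^(−kτ) = e^(−0.01593 × 55.1) = 0.4157
Before dose 6, 5 doses have been given (aged 1τ, 2τ, 3τ, 4τ, 5τ).
C_trough = C₀ × (r + r² + … + r^5) = C₀ × r(1−r^5)/(1−r)
        = 8.992 × 0.4157 × (1 − 0.01241) / (1 − 0.4157) = 6.318 mg/L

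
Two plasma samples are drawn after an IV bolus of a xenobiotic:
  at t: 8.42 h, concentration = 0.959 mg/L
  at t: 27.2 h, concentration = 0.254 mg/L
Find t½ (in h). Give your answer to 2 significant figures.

k = ln(C₁/C₂) / (t₂ − t₁) = ln(0.959/0.254) / (27.2 − 8.42)
  = 1.329 / 18.78 = 0.07077 h⁻¹
t½ = ln2 / k = 0.693147 / 0.07077 = 9.794 h

9.8 h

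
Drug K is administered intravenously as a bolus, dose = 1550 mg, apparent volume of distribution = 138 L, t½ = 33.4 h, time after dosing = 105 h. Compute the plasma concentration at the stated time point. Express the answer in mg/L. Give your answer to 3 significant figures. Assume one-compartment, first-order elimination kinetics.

1.27 mg/L

C₀ = Dose / Vd = 1550 / 138 = 11.23 mg/L
k = ln2 / t½ = 0.693147 / 33.4 = 0.02075 h⁻¹
C = C₀ · e^(−k·t) = 11.23 × e^(−0.02075 × 105)
  = 11.23 × 0.1132 = 1.271 mg/L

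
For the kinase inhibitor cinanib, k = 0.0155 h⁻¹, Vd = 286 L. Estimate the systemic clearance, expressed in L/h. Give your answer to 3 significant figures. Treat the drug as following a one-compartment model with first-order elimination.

CL = k × Vd = 0.0155 × 286 = 4.433 L/h

4.43 L/h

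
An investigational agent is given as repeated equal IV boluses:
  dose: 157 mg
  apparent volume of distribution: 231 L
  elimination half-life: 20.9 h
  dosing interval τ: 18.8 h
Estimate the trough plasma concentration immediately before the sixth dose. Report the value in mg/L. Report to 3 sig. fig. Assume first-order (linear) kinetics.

0.751 mg/L

C₀ per dose = Dose / Vd = 157 / 231 = 0.6797 mg/L
k = ln2 / t½ = 0.693147 / 20.9 = 0.03316 h⁻¹
Fraction remaining after one interval: r = e^(−kτ) = e^(−0.03316 × 18.8) = 0.5361
Before dose 6, 5 doses have been given (aged 1τ, 2τ, 3τ, 4τ, 5τ).
C_trough = C₀ × (r + r² + … + r^5) = C₀ × r(1−r^5)/(1−r)
        = 0.6797 × 0.5361 × (1 − 0.04428) / (1 − 0.5361) = 0.7507 mg/L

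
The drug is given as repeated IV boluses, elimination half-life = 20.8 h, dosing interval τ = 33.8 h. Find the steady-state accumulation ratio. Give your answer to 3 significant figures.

1.48

k = ln2 / t½ = 0.693147 / 20.8 = 0.03332 h⁻¹
e^(−kτ) = e^(−0.03332 × 33.8) = 0.3243
Accumulation ratio R = 1 / (1 − e^(−kτ)) = 1 / (1 − 0.3243) = 1.480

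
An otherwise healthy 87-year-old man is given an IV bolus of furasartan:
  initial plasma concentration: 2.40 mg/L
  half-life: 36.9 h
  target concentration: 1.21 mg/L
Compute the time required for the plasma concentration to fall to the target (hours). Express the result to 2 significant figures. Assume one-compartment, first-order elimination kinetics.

36 h

k = ln2 / t½ = 0.693147 / 36.9 = 0.01878 h⁻¹
t = ln(C₀ / C) / k = ln(2.400 / 1.21) / 0.01878
  = ln(1.983) / 0.01878 = 0.6846 / 0.01878 = 36.45 h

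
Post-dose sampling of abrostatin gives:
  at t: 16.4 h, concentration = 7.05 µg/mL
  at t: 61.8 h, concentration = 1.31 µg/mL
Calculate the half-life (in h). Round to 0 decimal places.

k = ln(C₁/C₂) / (t₂ − t₁) = ln(7.05/1.31) / (61.8 − 16.4)
  = 1.683 / 45.40 = 0.03707 h⁻¹
t½ = ln2 / k = 0.693147 / 0.03707 = 18.70 h

19 h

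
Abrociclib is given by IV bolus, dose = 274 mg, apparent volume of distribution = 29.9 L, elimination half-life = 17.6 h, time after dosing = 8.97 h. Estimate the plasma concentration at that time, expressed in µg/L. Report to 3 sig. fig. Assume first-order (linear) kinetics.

6440 µg/L

C₀ = Dose / Vd = 274.0 / 29.9 = 9.164 mg/L
k = ln2 / t½ = 0.693147 / 17.6 = 0.03938 h⁻¹
C = C₀ · e^(−k·t) = 9.164 × e^(−0.03938 × 8.97)
  = 9.164 × 0.7024 = 6.437 mg/L
Convert: 6.437 mg/L × 1000 = 6437 µg/L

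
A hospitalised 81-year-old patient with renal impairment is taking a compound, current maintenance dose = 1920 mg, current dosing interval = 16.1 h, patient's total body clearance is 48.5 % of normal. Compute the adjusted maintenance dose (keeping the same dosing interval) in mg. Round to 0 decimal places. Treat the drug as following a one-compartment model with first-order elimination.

To keep the same average steady-state level, dosing rate must scale with clearance.
CL ratio = 48.5 / 100 = 0.4850
New dose (same interval) = 1920 × 0.4850 = 931.2 mg

931 mg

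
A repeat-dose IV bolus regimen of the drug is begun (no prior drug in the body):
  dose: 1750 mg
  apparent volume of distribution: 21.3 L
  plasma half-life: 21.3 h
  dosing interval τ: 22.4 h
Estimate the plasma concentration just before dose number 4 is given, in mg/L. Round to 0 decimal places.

C₀ per dose = Dose / Vd = 1750 / 21.3 = 82.16 mg/L
k = ln2 / t½ = 0.693147 / 21.3 = 0.03254 h⁻¹
Fraction remaining after one interval: r = e^(−kτ) = e^(−0.03254 × 22.4) = 0.4824
Before dose 4, 3 doses have been given (aged 1τ, 2τ, 3τ).
C_trough = C₀ × (r + r² + … + r^3) = C₀ × r(1−r^3)/(1−r)
        = 82.16 × 0.4824 × (1 − 0.1123) / (1 − 0.4824) = 67.97 mg/L

68 mg/L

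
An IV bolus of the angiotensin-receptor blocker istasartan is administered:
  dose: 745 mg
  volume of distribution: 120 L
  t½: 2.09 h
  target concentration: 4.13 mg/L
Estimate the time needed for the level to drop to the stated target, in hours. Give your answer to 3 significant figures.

1.23 h

C₀ = Dose / Vd = 745.0 / 120 = 6.208 mg/L
k = ln2 / t½ = 0.693147 / 2.09 = 0.3316 h⁻¹
t = ln(C₀ / C) / k = ln(6.208 / 4.13) / 0.3316
  = ln(1.503) / 0.3316 = 0.4075 / 0.3316 = 1.229 h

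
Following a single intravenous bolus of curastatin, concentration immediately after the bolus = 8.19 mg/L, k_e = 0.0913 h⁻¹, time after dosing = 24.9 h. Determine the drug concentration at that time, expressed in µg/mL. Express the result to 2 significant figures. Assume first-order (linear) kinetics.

C = C₀ · e^(−k·t) = 8.190 × e^(−0.09130 × 24.9)
  = 8.190 × 0.1030 = 0.8436 mg/L
(0.8436 mg/L = 0.8436 µg/mL)

0.84 µg/mL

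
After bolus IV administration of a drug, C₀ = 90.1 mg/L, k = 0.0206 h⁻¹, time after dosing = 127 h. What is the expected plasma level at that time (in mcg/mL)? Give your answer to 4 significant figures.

6.585 mcg/mL

C = C₀ · e^(−k·t) = 90.10 × e^(−0.02060 × 127)
  = 90.10 × 0.07308 = 6.585 mg/L
(6.585 mg/L = 6.585 mcg/mL)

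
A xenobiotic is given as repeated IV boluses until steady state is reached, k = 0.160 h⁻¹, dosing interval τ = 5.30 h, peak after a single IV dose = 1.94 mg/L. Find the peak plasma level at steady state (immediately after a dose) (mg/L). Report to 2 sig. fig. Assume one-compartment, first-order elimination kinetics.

e^(−kτ) = e^(−0.1600 × 5.30) = 0.4283
Accumulation ratio R = 1 / (1 − e^(−kτ)) = 1 / (1 − 0.4283) = 1.749
Steady-state peak = C₀ × R = 1.94 × 1.749 = 3.393 mg/L

3.4 mg/L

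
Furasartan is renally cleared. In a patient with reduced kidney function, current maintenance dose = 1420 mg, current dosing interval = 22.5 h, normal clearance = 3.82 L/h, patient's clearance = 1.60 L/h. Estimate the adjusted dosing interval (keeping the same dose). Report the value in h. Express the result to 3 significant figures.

To keep the same average steady-state level, dosing rate must scale with clearance.
CL ratio = 1.60 / 3.82 = 0.4188
New interval (same dose) = 22.5 / 0.4188 = 53.72 h

53.7 h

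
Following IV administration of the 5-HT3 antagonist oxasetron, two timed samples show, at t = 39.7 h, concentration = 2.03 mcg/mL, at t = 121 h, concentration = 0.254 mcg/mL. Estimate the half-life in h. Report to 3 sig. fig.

k = ln(C₁/C₂) / (t₂ − t₁) = ln(2.03/0.254) / (121 − 39.7)
  = 2.078 / 81.30 = 0.02556 h⁻¹
t½ = ln2 / k = 0.693147 / 0.02556 = 27.12 h

27.1 h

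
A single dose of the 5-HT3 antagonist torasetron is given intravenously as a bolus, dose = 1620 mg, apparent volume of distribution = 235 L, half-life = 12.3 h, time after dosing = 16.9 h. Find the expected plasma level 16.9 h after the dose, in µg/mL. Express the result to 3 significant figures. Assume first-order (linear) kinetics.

C₀ = Dose / Vd = 1620 / 235 = 6.894 mg/L
k = ln2 / t½ = 0.693147 / 12.3 = 0.05635 h⁻¹
C = C₀ · e^(−k·t) = 6.894 × e^(−0.05635 × 16.9)
  = 6.894 × 0.3858 = 2.660 mg/L
(2.660 mg/L = 2.660 µg/mL)

2.66 µg/mL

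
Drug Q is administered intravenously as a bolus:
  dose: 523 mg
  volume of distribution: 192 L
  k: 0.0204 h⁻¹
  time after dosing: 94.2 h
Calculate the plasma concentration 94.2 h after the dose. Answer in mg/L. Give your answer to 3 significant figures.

0.399 mg/L

C₀ = Dose / Vd = 523.0 / 192 = 2.724 mg/L
C = C₀ · e^(−k·t) = 2.724 × e^(−0.02040 × 94.2)
  = 2.724 × 0.1464 = 0.3988 mg/L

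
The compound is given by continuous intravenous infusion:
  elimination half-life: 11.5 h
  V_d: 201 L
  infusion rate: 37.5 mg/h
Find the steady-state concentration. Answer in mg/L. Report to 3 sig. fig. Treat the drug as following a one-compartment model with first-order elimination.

k = ln2 / t½ = 0.693147 / 11.5 = 0.06027 h⁻¹
CL = k × Vd = 0.06027 × 201 = 12.11 L/h
At steady state Css = R₀ / CL = 37.5 / 12.11 = 3.097 mg/L

3.10 mg/L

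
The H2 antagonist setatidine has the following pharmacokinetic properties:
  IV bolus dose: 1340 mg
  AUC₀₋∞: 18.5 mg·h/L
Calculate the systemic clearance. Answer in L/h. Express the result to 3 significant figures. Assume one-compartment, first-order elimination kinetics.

72.4 L/h

CL = Dose / AUC = 1340 / 18.5 = 72.43 L/h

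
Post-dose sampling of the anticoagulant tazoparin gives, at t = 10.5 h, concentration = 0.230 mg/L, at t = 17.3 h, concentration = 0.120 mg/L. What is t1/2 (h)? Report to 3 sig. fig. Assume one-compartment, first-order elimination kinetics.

7.24 h

k = ln(C₁/C₂) / (t₂ − t₁) = ln(0.230/0.120) / (17.3 − 10.5)
  = 0.6506 / 6.800 = 0.09568 h⁻¹
t½ = ln2 / k = 0.693147 / 0.09568 = 7.244 h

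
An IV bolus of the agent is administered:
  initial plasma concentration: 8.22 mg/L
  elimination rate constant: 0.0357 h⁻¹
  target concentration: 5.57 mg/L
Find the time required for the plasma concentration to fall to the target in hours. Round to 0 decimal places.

11 h

t = ln(C₀ / C) / k = ln(8.220 / 5.57) / 0.03570
  = ln(1.476) / 0.03570 = 0.3893 / 0.03570 = 10.90 h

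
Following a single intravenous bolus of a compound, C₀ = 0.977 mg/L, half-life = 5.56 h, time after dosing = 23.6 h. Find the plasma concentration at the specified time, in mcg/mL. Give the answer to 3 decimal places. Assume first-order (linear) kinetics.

0.052 mcg/mL

k = ln2 / t½ = 0.693147 / 5.56 = 0.1247 h⁻¹
C = C₀ · e^(−k·t) = 0.9770 × e^(−0.1247 × 23.6)
  = 0.9770 × 0.05271 = 0.05150 mg/L
(0.05150 mg/L = 0.05150 mcg/mL)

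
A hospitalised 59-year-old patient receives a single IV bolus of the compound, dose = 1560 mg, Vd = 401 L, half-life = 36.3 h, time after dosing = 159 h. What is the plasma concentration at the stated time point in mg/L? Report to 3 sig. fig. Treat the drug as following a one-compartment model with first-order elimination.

C₀ = Dose / Vd = 1560 / 401 = 3.890 mg/L
k = ln2 / t½ = 0.693147 / 36.3 = 0.01909 h⁻¹
C = C₀ · e^(−k·t) = 3.890 × e^(−0.01909 × 159)
  = 3.890 × 0.04806 = 0.1870 mg/L

0.187 mg/L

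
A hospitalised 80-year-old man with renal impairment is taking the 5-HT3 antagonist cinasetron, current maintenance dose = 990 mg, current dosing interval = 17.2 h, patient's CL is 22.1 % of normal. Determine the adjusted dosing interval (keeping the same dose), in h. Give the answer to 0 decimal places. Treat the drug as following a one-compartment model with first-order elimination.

To keep the same average steady-state level, dosing rate must scale with clearance.
CL ratio = 22.1 / 100 = 0.2210
New interval (same dose) = 17.2 / 0.2210 = 77.83 h

78 h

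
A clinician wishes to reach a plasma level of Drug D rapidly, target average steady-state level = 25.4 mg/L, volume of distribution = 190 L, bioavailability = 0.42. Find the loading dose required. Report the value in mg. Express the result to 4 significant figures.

11490 mg

LD = Css × Vd / F = 25.4 × 190 / 0.42 = 11490 mg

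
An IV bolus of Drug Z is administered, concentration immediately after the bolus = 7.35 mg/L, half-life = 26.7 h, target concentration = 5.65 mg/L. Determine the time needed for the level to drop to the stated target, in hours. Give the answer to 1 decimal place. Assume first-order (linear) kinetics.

k = ln2 / t½ = 0.693147 / 26.7 = 0.02596 h⁻¹
t = ln(C₀ / C) / k = ln(7.350 / 5.65) / 0.02596
  = ln(1.301) / 0.02596 = 0.2631 / 0.02596 = 10.13 h

10.1 h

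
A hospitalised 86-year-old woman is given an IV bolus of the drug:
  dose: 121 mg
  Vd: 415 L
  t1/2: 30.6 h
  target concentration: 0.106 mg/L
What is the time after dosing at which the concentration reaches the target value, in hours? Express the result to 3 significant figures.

C₀ = Dose / Vd = 121.0 / 415 = 0.2916 mg/L
k = ln2 / t½ = 0.693147 / 30.6 = 0.02265 h⁻¹
t = ln(C₀ / C) / k = ln(0.2916 / 0.106) / 0.02265
  = ln(2.751) / 0.02265 = 1.012 / 0.02265 = 44.68 h

44.7 h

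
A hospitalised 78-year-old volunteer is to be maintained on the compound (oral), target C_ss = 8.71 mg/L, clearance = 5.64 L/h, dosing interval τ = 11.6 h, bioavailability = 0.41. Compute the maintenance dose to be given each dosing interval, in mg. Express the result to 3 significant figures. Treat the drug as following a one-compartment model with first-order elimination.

At steady state, F × (Dose/τ) = Css × CL.
Dose = Css × CL × τ / F = 8.71 × 5.640 × 11.6 / 0.41 = 1390 mg

1390 mg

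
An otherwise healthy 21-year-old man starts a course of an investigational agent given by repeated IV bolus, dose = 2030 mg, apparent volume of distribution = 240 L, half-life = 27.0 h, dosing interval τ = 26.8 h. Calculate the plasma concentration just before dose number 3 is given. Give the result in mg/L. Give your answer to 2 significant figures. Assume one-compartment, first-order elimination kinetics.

6.4 mg/L

C₀ per dose = Dose / Vd = 2030 / 240 = 8.458 mg/L
k = ln2 / t½ = 0.693147 / 27.0 = 0.02567 h⁻¹
Fraction remaining after one interval: r = e^(−kτ) = e^(−0.02567 × 26.8) = 0.5026
Before dose 3, 2 doses have been given (aged 1τ, 2τ).
C_trough = C₀ × (r + r²) = 8.458 × (0.5026 + 0.2526) = 6.387 mg/L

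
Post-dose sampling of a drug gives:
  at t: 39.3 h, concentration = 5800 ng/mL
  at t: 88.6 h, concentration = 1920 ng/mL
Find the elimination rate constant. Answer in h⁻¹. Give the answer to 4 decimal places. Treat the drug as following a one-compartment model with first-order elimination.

0.0224 h⁻¹

k = ln(C₁/C₂) / (t₂ − t₁) = ln(5800/1920) / (88.6 − 39.3)
  = 1.106 / 49.30 = 0.02243 h⁻¹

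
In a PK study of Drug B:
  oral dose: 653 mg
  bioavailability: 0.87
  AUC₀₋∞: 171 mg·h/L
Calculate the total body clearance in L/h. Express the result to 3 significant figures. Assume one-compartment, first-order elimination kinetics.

3.32 L/h

CL = F·Dose / AUC = 0.87 × 653 / 171 = 3.322 L/h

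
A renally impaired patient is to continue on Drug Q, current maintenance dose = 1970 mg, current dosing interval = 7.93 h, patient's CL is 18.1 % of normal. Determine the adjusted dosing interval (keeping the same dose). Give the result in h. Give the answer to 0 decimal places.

To keep the same average steady-state level, dosing rate must scale with clearance.
CL ratio = 18.1 / 100 = 0.1810
New interval (same dose) = 7.93 / 0.1810 = 43.81 h

44 h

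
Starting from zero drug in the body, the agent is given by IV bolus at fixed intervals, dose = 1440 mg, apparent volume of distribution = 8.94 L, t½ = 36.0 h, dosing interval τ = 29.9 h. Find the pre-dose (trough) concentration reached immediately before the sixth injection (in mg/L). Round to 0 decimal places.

C₀ per dose = Dose / Vd = 1440 / 8.94 = 161.1 mg/L
k = ln2 / t½ = 0.693147 / 36.0 = 0.01925 h⁻¹
Fraction remaining after one interval: r = e^(−kτ) = e^(−0.01925 × 29.9) = 0.5624
Before dose 6, 5 doses have been given (aged 1τ, 2τ, 3τ, 4τ, 5τ).
C_trough = C₀ × (r + r² + … + r^5) = C₀ × r(1−r^5)/(1−r)
        = 161.1 × 0.5624 × (1 − 0.05626) / (1 − 0.5624) = 195.4 mg/L

195 mg/L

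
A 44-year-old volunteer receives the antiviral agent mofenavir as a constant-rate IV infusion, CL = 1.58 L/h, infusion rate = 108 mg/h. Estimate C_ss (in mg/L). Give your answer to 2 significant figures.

At steady state Css = R₀ / CL = 108 / 1.580 = 68.35 mg/L

68 mg/L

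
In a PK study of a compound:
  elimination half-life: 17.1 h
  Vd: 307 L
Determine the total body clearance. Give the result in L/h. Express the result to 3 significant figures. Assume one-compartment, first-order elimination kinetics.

12.4 L/h

k = ln2 / t½ = 0.693147 / 17.1 = 0.04053 h⁻¹
CL = k × Vd = 0.04053 × 307 = 12.44 L/h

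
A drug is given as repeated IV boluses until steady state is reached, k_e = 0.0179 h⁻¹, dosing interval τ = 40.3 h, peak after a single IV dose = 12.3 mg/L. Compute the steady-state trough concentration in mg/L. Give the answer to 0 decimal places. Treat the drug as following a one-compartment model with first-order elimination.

e^(−kτ) = e^(−0.01790 × 40.3) = 0.4861
Accumulation ratio R = 1 / (1 − e^(−kτ)) = 1 / (1 − 0.4861) = 1.946
Steady-state trough = C₀ × R × e^(−kτ) = 12.3 × 1.946 × 0.4861 = 11.64 mg/L

12 mg/L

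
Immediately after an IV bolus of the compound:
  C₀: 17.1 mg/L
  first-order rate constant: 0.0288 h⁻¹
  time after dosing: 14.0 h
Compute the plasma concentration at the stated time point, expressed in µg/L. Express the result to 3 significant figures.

11400 µg/L

C = C₀ · e^(−k·t) = 17.10 × e^(−0.02880 × 14.0)
  = 17.10 × 0.6682 = 11.43 mg/L
Convert: 11.43 mg/L × 1000 = 11430 µg/L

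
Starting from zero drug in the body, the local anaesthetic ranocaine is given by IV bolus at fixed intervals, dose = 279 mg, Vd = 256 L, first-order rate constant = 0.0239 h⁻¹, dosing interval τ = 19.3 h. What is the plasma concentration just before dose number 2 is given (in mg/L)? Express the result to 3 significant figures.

C₀ per dose = Dose / Vd = 279 / 256 = 1.090 mg/L
Fraction remaining after one interval: r = e^(−kτ) = e^(−0.02390 × 19.3) = 0.6305
Before dose 2, 1 dose has been given (aged 1τ).
C_trough = C₀ × r = 1.090 × 0.6305 = 0.6872 mg/L

0.687 mg/L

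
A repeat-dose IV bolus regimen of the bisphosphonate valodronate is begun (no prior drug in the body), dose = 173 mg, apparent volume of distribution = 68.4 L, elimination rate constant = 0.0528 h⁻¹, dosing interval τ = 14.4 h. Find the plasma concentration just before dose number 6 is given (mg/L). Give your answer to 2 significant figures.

2.2 mg/L

C₀ per dose = Dose / Vd = 173 / 68.4 = 2.529 mg/L
Fraction remaining after one interval: r = e^(−kτ) = e^(−0.05280 × 14.4) = 0.4675
Before dose 6, 5 doses have been given (aged 1τ, 2τ, 3τ, 4τ, 5τ).
C_trough = C₀ × (r + r² + … + r^5) = C₀ × r(1−r^5)/(1−r)
        = 2.529 × 0.4675 × (1 − 0.02233) / (1 − 0.4675) = 2.171 mg/L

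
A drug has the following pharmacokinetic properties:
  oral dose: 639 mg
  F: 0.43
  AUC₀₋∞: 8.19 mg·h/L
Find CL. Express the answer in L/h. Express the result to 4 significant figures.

CL = F·Dose / AUC = 0.43 × 639 / 8.19 = 33.55 L/h

33.55 L/h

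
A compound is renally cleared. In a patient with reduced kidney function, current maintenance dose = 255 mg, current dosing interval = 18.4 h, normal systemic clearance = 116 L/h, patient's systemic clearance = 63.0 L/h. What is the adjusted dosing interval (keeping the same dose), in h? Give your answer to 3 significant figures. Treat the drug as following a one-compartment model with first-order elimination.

33.9 h

To keep the same average steady-state level, dosing rate must scale with clearance.
CL ratio = 63.0 / 116 = 0.5431
New interval (same dose) = 18.4 / 0.5431 = 33.88 h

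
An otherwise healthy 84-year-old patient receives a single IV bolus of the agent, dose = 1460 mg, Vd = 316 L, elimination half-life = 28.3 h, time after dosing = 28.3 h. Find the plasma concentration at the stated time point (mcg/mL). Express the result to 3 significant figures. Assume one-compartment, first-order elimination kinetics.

2.31 mcg/mL

C₀ = Dose / Vd = 1460 / 316 = 4.620 mg/L
k = ln2 / t½ = 0.693147 / 28.3 = 0.02449 h⁻¹
C = C₀ · e^(−k·t) = 4.620 × e^(−0.02449 × 28.3)
  = 4.620 × 0.5000 = 2.310 mg/L
(2.310 mg/L = 2.310 mcg/mL)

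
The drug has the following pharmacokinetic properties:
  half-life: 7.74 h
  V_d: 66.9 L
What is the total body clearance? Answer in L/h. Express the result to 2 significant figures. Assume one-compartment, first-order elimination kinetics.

k = ln2 / t½ = 0.693147 / 7.74 = 0.08955 h⁻¹
CL = k × Vd = 0.08955 × 66.9 = 5.991 L/h

6.0 L/h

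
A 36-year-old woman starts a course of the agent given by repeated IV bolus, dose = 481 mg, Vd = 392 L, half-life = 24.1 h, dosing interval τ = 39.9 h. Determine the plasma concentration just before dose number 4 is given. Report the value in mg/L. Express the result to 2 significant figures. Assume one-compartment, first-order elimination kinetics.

0.55 mg/L

C₀ per dose = Dose / Vd = 481 / 392 = 1.227 mg/L
k = ln2 / t½ = 0.693147 / 24.1 = 0.02876 h⁻¹
Fraction remaining after one interval: r = e^(−kτ) = e^(−0.02876 × 39.9) = 0.3174
Before dose 4, 3 doses have been given (aged 1τ, 2τ, 3τ).
C_trough = C₀ × (r + r² + … + r^3) = C₀ × r(1−r^3)/(1−r)
        = 1.227 × 0.3174 × (1 − 0.03198) / (1 − 0.3174) = 0.5523 mg/L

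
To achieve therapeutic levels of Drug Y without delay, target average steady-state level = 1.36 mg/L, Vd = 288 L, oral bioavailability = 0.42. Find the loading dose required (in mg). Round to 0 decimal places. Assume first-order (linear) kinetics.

933 mg

LD = Css × Vd / F = 1.36 × 288 / 0.42 = 932.6 mg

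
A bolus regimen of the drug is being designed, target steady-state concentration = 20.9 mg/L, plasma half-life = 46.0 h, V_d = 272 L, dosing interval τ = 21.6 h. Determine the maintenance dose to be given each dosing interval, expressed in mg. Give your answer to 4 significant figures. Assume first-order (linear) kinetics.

k = ln2 / t½ = 0.693147 / 46.0 = 0.01507 h⁻¹
CL = k × Vd = 0.01507 × 272 = 4.099 L/h
At steady state, Dose/τ = Css × CL.
Dose = Css × CL × τ = 20.9 × 4.099 × 21.6 = 1850 mg

1850 mg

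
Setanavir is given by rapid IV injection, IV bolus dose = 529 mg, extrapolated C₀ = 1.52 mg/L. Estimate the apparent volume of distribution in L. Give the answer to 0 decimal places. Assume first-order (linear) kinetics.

348 L

Vd = Dose / C₀ = 529.0 / 1.52 = 348.0 L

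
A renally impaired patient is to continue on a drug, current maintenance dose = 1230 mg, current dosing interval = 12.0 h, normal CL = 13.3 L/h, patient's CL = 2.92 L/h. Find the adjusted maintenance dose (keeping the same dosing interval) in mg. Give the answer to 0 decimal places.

270 mg

To keep the same average steady-state level, dosing rate must scale with clearance.
CL ratio = 2.92 / 13.3 = 0.2195
New dose (same interval) = 1230 × 0.2195 = 270.0 mg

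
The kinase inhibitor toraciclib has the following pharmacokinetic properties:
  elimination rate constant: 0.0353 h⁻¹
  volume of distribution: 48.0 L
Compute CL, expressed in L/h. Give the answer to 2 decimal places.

CL = k × Vd = 0.0353 × 48.0 = 1.694 L/h

1.69 L/h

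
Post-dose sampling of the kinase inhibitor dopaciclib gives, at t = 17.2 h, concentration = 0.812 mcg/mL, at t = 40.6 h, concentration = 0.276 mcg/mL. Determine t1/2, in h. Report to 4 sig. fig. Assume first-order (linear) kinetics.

k = ln(C₁/C₂) / (t₂ − t₁) = ln(0.812/0.276) / (40.6 − 17.2)
  = 1.079 / 23.40 = 0.04611 h⁻¹
t½ = ln2 / k = 0.693147 / 0.04611 = 15.03 h

15.03 h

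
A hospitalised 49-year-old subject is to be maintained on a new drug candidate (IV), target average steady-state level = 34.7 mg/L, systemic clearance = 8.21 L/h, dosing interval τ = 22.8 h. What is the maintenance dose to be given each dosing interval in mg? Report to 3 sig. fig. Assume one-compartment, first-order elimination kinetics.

6500 mg

At steady state, Dose/τ = Css × CL.
Dose = Css × CL × τ = 34.7 × 8.210 × 22.8 = 6495 mg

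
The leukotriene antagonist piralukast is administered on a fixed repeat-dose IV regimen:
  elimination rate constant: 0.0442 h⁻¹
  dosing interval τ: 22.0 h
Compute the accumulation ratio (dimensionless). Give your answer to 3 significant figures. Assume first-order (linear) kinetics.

e^(−kτ) = e^(−0.04420 × 22.0) = 0.3782
Accumulation ratio R = 1 / (1 − e^(−kτ)) = 1 / (1 − 0.3782) = 1.608

1.61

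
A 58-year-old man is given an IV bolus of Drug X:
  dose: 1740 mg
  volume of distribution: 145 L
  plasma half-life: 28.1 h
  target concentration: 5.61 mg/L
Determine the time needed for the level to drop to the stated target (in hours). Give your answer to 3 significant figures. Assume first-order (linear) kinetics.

30.8 h

C₀ = Dose / Vd = 1740 / 145 = 12.00 mg/L
k = ln2 / t½ = 0.693147 / 28.1 = 0.02467 h⁻¹
t = ln(C₀ / C) / k = ln(12.00 / 5.61) / 0.02467
  = ln(2.139) / 0.02467 = 0.7603 / 0.02467 = 30.82 h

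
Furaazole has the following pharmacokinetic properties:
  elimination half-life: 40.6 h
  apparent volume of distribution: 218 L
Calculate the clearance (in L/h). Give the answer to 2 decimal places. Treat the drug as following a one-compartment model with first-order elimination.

3.72 L/h

k = ln2 / t½ = 0.693147 / 40.6 = 0.01707 h⁻¹
CL = k × Vd = 0.01707 × 218 = 3.721 L/h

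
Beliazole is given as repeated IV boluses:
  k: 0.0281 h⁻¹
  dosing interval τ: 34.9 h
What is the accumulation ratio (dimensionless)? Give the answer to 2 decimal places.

e^(−kτ) = e^(−0.02810 × 34.9) = 0.3751
Accumulation ratio R = 1 / (1 − e^(−kτ)) = 1 / (1 − 0.3751) = 1.600

1.60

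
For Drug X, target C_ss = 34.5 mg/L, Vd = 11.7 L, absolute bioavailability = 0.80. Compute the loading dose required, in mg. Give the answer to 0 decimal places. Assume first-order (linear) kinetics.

LD = Css × Vd / F = 34.5 × 11.7 / 0.80 = 504.6 mg

505 mg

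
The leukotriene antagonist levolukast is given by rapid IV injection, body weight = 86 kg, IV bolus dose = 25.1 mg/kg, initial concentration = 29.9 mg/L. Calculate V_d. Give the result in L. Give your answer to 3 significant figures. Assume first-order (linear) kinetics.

Dose = 25.1 × 86 = 2159 mg
Vd = Dose / C₀ = 2159 / 29.9 = 72.21 L

72.2 L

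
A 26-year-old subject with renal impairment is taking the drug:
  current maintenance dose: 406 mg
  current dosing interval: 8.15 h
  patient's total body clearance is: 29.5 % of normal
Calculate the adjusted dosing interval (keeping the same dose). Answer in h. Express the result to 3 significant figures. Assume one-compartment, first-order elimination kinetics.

To keep the same average steady-state level, dosing rate must scale with clearance.
CL ratio = 29.5 / 100 = 0.2950
New interval (same dose) = 8.15 / 0.2950 = 27.63 h

27.6 h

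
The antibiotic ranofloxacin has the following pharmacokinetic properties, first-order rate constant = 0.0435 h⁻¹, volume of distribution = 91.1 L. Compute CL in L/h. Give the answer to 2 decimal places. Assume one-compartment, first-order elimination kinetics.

3.96 L/h

CL = k × Vd = 0.0435 × 91.1 = 3.963 L/h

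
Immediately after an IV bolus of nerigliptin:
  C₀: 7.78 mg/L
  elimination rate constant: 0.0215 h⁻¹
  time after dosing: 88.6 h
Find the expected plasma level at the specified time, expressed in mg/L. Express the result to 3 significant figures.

C = C₀ · e^(−k·t) = 7.780 × e^(−0.02150 × 88.6)
  = 7.780 × 0.1488 = 1.158 mg/L

1.16 mg/L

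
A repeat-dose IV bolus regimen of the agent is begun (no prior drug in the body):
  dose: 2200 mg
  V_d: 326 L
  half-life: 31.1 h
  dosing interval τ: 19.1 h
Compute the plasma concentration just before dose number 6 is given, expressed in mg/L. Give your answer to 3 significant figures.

11.2 mg/L

C₀ per dose = Dose / Vd = 2200 / 326 = 6.748 mg/L
k = ln2 / t½ = 0.693147 / 31.1 = 0.02229 h⁻¹
Fraction remaining after one interval: r = e^(−kτ) = e^(−0.02229 × 19.1) = 0.6533
Before dose 6, 5 doses have been given (aged 1τ, 2τ, 3τ, 4τ, 5τ).
C_trough = C₀ × (r + r² + … + r^5) = C₀ × r(1−r^5)/(1−r)
        = 6.748 × 0.6533 × (1 − 0.1190) / (1 − 0.6533) = 11.20 mg/L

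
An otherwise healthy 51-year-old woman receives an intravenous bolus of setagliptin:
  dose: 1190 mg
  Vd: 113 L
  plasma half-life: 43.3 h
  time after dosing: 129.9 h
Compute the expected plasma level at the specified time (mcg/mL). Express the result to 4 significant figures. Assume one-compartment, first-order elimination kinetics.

1.316 mcg/mL

C₀ = Dose / Vd = 1190 / 113 = 10.53 mg/L
k = ln2 / t½ = 0.693147 / 43.3 = 0.01601 h⁻¹
t / t½ = 129.9 / 43.3 = 3 half-lives
C = C₀ × (1/2)^3 = 10.53 × 0.1250 = 1.316 mg/L
(1.316 mg/L = 1.316 mcg/mL)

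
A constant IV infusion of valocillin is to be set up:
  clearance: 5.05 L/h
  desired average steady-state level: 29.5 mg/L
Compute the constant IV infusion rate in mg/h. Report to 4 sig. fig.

At steady state, infusion rate R₀ = Css × CL = 29.5 × 5.050 = 149.0 mg/h

149.0 mg/h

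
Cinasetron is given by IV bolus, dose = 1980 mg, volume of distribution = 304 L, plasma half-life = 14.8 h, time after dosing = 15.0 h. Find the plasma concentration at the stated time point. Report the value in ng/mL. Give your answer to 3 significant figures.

3230 ng/mL

C₀ = Dose / Vd = 1980 / 304 = 6.513 mg/L
k = ln2 / t½ = 0.693147 / 14.8 = 0.04683 h⁻¹
C = C₀ · e^(−k·t) = 6.513 × e^(−0.04683 × 15.0)
  = 6.513 × 0.4954 = 3.227 mg/L
Convert: 3.227 mg/L × 1000 = 3227 ng/mL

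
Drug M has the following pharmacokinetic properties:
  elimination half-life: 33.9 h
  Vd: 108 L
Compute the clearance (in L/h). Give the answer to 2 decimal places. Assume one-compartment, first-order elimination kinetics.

k = ln2 / t½ = 0.693147 / 33.9 = 0.02045 h⁻¹
CL = k × Vd = 0.02045 × 108 = 2.209 L/h

2.21 L/h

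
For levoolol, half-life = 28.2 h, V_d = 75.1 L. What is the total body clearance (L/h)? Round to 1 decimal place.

k = ln2 / t½ = 0.693147 / 28.2 = 0.02458 h⁻¹
CL = k × Vd = 0.02458 × 75.1 = 1.846 L/h

1.8 L/h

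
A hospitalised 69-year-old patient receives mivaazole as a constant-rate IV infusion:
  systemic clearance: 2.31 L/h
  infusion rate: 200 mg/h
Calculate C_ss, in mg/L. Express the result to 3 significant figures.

At steady state Css = R₀ / CL = 200 / 2.310 = 86.58 mg/L

86.6 mg/L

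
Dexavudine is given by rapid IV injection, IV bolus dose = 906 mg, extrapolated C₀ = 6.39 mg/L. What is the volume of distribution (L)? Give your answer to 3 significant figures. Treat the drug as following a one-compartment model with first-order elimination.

Vd = Dose / C₀ = 906.0 / 6.39 = 141.8 L

142 L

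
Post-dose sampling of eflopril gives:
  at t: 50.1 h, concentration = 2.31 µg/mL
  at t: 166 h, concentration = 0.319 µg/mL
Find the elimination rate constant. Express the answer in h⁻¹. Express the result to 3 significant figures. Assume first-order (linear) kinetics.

k = ln(C₁/C₂) / (t₂ − t₁) = ln(2.31/0.319) / (166 − 50.1)
  = 1.980 / 115.9 = 0.01708 h⁻¹

0.0171 h⁻¹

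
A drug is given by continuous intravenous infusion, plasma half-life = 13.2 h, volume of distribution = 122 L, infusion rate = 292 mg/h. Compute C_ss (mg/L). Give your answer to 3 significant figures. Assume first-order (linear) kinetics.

45.6 mg/L

k = ln2 / t½ = 0.693147 / 13.2 = 0.05251 h⁻¹
CL = k × Vd = 0.05251 × 122 = 6.406 L/h
At steady state Css = R₀ / CL = 292 / 6.406 = 45.58 mg/L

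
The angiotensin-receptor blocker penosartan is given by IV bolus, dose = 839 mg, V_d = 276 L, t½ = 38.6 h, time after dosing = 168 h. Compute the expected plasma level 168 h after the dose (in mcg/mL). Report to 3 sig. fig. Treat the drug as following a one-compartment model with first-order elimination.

0.149 mcg/mL

C₀ = Dose / Vd = 839.0 / 276 = 3.040 mg/L
k = ln2 / t½ = 0.693147 / 38.6 = 0.01796 h⁻¹
C = C₀ · e^(−k·t) = 3.040 × e^(−0.01796 × 168)
  = 3.040 × 0.04893 = 0.1487 mg/L
(0.1487 mg/L = 0.1487 mcg/mL)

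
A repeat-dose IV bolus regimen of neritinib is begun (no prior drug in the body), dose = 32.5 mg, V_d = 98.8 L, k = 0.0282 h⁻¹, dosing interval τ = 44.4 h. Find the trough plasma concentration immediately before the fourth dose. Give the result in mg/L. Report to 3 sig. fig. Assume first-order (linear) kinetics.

C₀ per dose = Dose / Vd = 32.5 / 98.8 = 0.3289 mg/L
Fraction remaining after one interval: r = e^(−kτ) = e^(−0.02820 × 44.4) = 0.2859
Before dose 4, 3 doses have been given (aged 1τ, 2τ, 3τ).
C_trough = C₀ × (r + r² + … + r^3) = C₀ × r(1−r^3)/(1−r)
        = 0.3289 × 0.2859 × (1 − 0.02337) / (1 − 0.2859) = 0.1286 mg/L

0.129 mg/L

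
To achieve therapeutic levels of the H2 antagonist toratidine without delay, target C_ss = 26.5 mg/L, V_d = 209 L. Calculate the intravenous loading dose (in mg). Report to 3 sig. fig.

LD = Css × Vd = 26.5 × 209 = 5539 mg

5540 mg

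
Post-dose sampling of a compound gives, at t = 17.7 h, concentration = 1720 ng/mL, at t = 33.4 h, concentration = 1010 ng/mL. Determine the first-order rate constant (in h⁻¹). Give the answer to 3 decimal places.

k = ln(C₁/C₂) / (t₂ − t₁) = ln(1720/1010) / (33.4 − 17.7)
  = 0.5324 / 15.70 = 0.03391 h⁻¹

0.034 h⁻¹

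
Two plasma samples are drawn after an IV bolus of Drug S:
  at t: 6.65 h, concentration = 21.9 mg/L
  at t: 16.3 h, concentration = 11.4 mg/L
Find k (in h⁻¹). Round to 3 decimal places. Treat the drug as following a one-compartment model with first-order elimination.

k = ln(C₁/C₂) / (t₂ − t₁) = ln(21.9/11.4) / (16.3 − 6.65)
  = 0.6529 / 9.650 = 0.06766 h⁻¹

0.068 h⁻¹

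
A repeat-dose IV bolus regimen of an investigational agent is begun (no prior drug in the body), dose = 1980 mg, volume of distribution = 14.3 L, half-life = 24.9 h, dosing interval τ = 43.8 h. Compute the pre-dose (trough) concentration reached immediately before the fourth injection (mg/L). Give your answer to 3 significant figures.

C₀ per dose = Dose / Vd = 1980 / 14.3 = 138.5 mg/L
k = ln2 / t½ = 0.693147 / 24.9 = 0.02784 h⁻¹
Fraction remaining after one interval: r = e^(−kτ) = e^(−0.02784 × 43.8) = 0.2954
Before dose 4, 3 doses have been given (aged 1τ, 2τ, 3τ).
C_trough = C₀ × (r + r² + … + r^3) = C₀ × r(1−r^3)/(1−r)
        = 138.5 × 0.2954 × (1 − 0.02578) / (1 − 0.2954) = 56.57 mg/L

56.6 mg/L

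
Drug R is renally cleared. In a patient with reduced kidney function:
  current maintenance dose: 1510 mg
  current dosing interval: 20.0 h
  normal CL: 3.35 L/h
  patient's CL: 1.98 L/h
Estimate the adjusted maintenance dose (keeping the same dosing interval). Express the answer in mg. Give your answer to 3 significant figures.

To keep the same average steady-state level, dosing rate must scale with clearance.
CL ratio = 1.98 / 3.35 = 0.5910
New dose (same interval) = 1510 × 0.5910 = 892.4 mg

892 mg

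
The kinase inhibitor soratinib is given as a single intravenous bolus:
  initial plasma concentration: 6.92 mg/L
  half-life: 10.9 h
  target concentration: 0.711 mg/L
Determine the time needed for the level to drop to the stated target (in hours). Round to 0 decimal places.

36 h

k = ln2 / t½ = 0.693147 / 10.9 = 0.06359 h⁻¹
t = ln(C₀ / C) / k = ln(6.920 / 0.711) / 0.06359
  = ln(9.733) / 0.06359 = 2.276 / 0.06359 = 35.79 h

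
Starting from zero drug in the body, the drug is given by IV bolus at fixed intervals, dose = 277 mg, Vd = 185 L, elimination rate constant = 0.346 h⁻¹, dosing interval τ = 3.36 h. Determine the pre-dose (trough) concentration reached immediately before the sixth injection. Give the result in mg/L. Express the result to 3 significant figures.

0.679 mg/L

C₀ per dose = Dose / Vd = 277 / 185 = 1.497 mg/L
Fraction remaining after one interval: r = e^(−kτ) = e^(−0.3460 × 3.36) = 0.3127
Before dose 6, 5 doses have been given (aged 1τ, 2τ, 3τ, 4τ, 5τ).
C_trough = C₀ × (r + r² + … + r^5) = C₀ × r(1−r^5)/(1−r)
        = 1.497 × 0.3127 × (1 − 0.002990) / (1 − 0.3127) = 0.6791 mg/L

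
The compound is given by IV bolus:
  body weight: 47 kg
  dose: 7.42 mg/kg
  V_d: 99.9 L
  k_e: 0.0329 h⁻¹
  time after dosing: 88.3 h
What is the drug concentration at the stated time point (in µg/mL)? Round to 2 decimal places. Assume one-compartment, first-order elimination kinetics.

Total dose = 7.42 × 47 = 348.7 mg
C₀ = Dose / Vd = 348.7 / 99.9 = 3.490 mg/L
C = C₀ · e^(−k·t) = 3.490 × e^(−0.03290 × 88.3)
  = 3.490 × 0.05474 = 0.1910 mg/L
(0.1910 mg/L = 0.1910 µg/mL)

0.19 µg/mL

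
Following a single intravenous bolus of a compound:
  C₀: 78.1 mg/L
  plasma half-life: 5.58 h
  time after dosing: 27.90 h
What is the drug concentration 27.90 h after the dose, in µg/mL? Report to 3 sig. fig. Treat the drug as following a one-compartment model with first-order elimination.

k = ln2 / t½ = 0.693147 / 5.58 = 0.1242 h⁻¹
t / t½ = 27.90 / 5.58 = 5 half-lives
C = C₀ × (1/2)^5 = 78.10 × 0.03125 = 2.441 mg/L
(2.441 mg/L = 2.441 µg/mL)

2.44 µg/mL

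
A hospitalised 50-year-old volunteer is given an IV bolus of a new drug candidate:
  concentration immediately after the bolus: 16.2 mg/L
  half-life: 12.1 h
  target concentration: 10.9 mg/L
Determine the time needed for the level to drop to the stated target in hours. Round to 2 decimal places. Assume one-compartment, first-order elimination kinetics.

k = ln2 / t½ = 0.693147 / 12.1 = 0.05728 h⁻¹
t = ln(C₀ / C) / k = ln(16.20 / 10.9) / 0.05728
  = ln(1.486) / 0.05728 = 0.3961 / 0.05728 = 6.915 h

6.92 h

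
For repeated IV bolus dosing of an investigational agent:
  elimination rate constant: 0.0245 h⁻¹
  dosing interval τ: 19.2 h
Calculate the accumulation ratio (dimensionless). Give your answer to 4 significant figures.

e^(−kτ) = e^(−0.02450 × 19.2) = 0.6248
Accumulation ratio R = 1 / (1 − e^(−kτ)) = 1 / (1 − 0.6248) = 2.665

2.665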